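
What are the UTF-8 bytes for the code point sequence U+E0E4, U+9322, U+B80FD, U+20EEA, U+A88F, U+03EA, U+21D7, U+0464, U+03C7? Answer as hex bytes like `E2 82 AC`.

EE 83 A4 E9 8C A2 F2 B8 83 BD F0 A0 BB AA EA A2 8F CF AA E2 87 97 D1 A4 CF 87

U+E0E4: 3-byte form → EE 83 A4.
U+9322: 3-byte form → E9 8C A2.
U+B80FD: 4-byte form → F2 B8 83 BD.
U+20EEA: 4-byte form → F0 A0 BB AA.
U+A88F: 3-byte form → EA A2 8F.
U+03EA: 2-byte form → CF AA.
U+21D7: 3-byte form → E2 87 97.
U+0464: 2-byte form → D1 A4.
U+03C7: 2-byte form → CF 87.
Concatenated (26 bytes): EE 83 A4 E9 8C A2 F2 B8 83 BD F0 A0 BB AA EA A2 8F CF AA E2 87 97 D1 A4 CF 87.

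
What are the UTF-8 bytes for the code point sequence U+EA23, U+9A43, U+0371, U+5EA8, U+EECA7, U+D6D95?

EE A8 A3 E9 A9 83 CD B1 E5 BA A8 F3 AE B2 A7 F3 96 B6 95

U+EA23: 3-byte form → EE A8 A3.
U+9A43: 3-byte form → E9 A9 83.
U+0371: 2-byte form → CD B1.
U+5EA8: 3-byte form → E5 BA A8.
U+EECA7: 4-byte form → F3 AE B2 A7.
U+D6D95: 4-byte form → F3 96 B6 95.
Concatenated (19 bytes): EE A8 A3 E9 A9 83 CD B1 E5 BA A8 F3 AE B2 A7 F3 96 B6 95.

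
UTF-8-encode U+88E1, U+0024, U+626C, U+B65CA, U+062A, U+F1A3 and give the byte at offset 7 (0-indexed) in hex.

0xF2

U+88E1 → 3-byte form E8 A3 A1 at offsets 0–2.
U+0024 → 1-byte form 24 at offsets 3–3.
U+626C → 3-byte form E6 89 AC at offsets 4–6.
U+B65CA → 4-byte form F2 B6 97 8A at offsets 7–10.
Offset 7 falls in char 4's range; it's byte 1 of F2 B6 97 8A = 0xF2.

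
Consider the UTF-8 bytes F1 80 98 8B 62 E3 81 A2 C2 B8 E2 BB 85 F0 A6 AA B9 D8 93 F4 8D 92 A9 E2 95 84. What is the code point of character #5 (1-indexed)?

Offset 0: leading byte 0xF1 = 11110001 → 4-byte char #1 = F1 80 98 8B.
Offset 4: leading byte 0x62 = 01100010 → 1-byte char #2 = 62.
Offset 5: leading byte 0xE3 = 11100011 → 3-byte char #3 = E3 81 A2.
Offset 8: leading byte 0xC2 = 11000010 → 2-byte char #4 = C2 B8.
Offset 10: leading byte 0xE2 = 11100010 → 3-byte char #5 = E2 BB 85.
Leading byte 0xE2 = 11100010 matches 1110xxxx → 3-byte sequence.
Byte 1: 0xE2 = 11100010, payload 0010 (4 bits).
Byte 2: 0xBB = 10111011 (10xxxxxx ✓), payload 111011.
Byte 3: 0x85 = 10000101 (10xxxxxx ✓), payload 000101.
Concatenate: 0010111011000101 = 0x2EC5 (16 bits → U+2EC5).

U+2EC5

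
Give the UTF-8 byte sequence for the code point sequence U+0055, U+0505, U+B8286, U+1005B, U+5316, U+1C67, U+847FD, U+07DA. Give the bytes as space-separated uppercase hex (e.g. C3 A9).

55 D4 85 F2 B8 8A 86 F0 90 81 9B E5 8C 96 E1 B1 A7 F2 84 9F BD DF 9A

U+0055: 1-byte form → 55.
U+0505: 2-byte form → D4 85.
U+B8286: 4-byte form → F2 B8 8A 86.
U+1005B: 4-byte form → F0 90 81 9B.
U+5316: 3-byte form → E5 8C 96.
U+1C67: 3-byte form → E1 B1 A7.
U+847FD: 4-byte form → F2 84 9F BD.
U+07DA: 2-byte form → DF 9A.
Concatenated (23 bytes): 55 D4 85 F2 B8 8A 86 F0 90 81 9B E5 8C 96 E1 B1 A7 F2 84 9F BD DF 9A.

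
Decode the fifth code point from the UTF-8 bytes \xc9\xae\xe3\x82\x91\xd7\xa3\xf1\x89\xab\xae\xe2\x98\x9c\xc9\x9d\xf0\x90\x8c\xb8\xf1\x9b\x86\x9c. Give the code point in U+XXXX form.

U+261C

Offset 0: leading byte 0xC9 = 11001001 → 2-byte char #1 = C9 AE.
Offset 2: leading byte 0xE3 = 11100011 → 3-byte char #2 = E3 82 91.
Offset 5: leading byte 0xD7 = 11010111 → 2-byte char #3 = D7 A3.
Offset 7: leading byte 0xF1 = 11110001 → 4-byte char #4 = F1 89 AB AE.
Offset 11: leading byte 0xE2 = 11100010 → 3-byte char #5 = E2 98 9C.
Leading byte 0xE2 = 11100010 matches 1110xxxx → 3-byte sequence.
Byte 1: 0xE2 = 11100010, payload 0010 (4 bits).
Byte 2: 0x98 = 10011000 (10xxxxxx ✓), payload 011000.
Byte 3: 0x9C = 10011100 (10xxxxxx ✓), payload 011100.
Concatenate: 0010011000011100 = 0x261C (16 bits → U+261C).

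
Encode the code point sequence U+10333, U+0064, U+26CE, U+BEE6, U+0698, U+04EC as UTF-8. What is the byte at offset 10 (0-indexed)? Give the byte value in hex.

0xA6

U+10333 → 4-byte form F0 90 8C B3 at offsets 0–3.
U+0064 → 1-byte form 64 at offsets 4–4.
U+26CE → 3-byte form E2 9B 8E at offsets 5–7.
U+BEE6 → 3-byte form EB BB A6 at offsets 8–10.
Offset 10 falls in char 4's range; it's byte 3 of EB BB A6 = 0xA6.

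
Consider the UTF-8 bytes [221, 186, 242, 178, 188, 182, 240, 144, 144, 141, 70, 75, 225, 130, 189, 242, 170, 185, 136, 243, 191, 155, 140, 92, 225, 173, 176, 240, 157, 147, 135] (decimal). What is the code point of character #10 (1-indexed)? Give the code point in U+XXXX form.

Offset 0: leading byte 0xDD = 11011101 → 2-byte char #1 = DD BA.
Offset 2: leading byte 0xF2 = 11110010 → 4-byte char #2 = F2 B2 BC B6.
Offset 6: leading byte 0xF0 = 11110000 → 4-byte char #3 = F0 90 90 8D.
Offset 10: leading byte 0x46 = 01000110 → 1-byte char #4 = 46.
Offset 11: leading byte 0x4B = 01001011 → 1-byte char #5 = 4B.
Offset 12: leading byte 0xE1 = 11100001 → 3-byte char #6 = E1 82 BD.
Offset 15: leading byte 0xF2 = 11110010 → 4-byte char #7 = F2 AA B9 88.
Offset 19: leading byte 0xF3 = 11110011 → 4-byte char #8 = F3 BF 9B 8C.
Offset 23: leading byte 0x5C = 01011100 → 1-byte char #9 = 5C.
Offset 24: leading byte 0xE1 = 11100001 → 3-byte char #10 = E1 AD B0.
Leading byte 0xE1 = 11100001 matches 1110xxxx → 3-byte sequence.
Byte 1: 0xE1 = 11100001, payload 0001 (4 bits).
Byte 2: 0xAD = 10101101 (10xxxxxx ✓), payload 101101.
Byte 3: 0xB0 = 10110000 (10xxxxxx ✓), payload 110000.
Concatenate: 0001101101110000 = 0x1B70 (16 bits → U+1B70).

U+1B70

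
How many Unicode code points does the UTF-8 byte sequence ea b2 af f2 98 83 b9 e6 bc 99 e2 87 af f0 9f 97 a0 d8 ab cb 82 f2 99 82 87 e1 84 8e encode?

Byte at offset 0: 0xEA = 11101010 → 3-byte char (#1). Advance 3.
Byte at offset 3: 0xF2 = 11110010 → 4-byte char (#2). Advance 4.
Byte at offset 7: 0xE6 = 11100110 → 3-byte char (#3). Advance 3.
Byte at offset 10: 0xE2 = 11100010 → 3-byte char (#4). Advance 3.
Byte at offset 13: 0xF0 = 11110000 → 4-byte char (#5). Advance 4.
Byte at offset 17: 0xD8 = 11011000 → 2-byte char (#6). Advance 2.
Byte at offset 19: 0xCB = 11001011 → 2-byte char (#7). Advance 2.
Byte at offset 21: 0xF2 = 11110010 → 4-byte char (#8). Advance 4.
Byte at offset 25: 0xE1 = 11100001 → 3-byte char (#9). Advance 3.
Reached end at offset 28 after 9 code points.

9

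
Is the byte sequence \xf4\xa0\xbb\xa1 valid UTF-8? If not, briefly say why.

Leading byte 0xF4 = 11110100 → 4-byte form.
Payload = 0x120EE1, which exceeds U+10FFFF, the maximum Unicode code point. (Leading bytes F5–FF, or F4 followed by ≥ 0x90, are invalid.)

invalid (encodes a value above U+10FFFF)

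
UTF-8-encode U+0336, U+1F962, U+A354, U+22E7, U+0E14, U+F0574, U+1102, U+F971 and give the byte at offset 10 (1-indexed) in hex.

0xE2

1-indexed offset 10 is 0-indexed offset 9.
U+0336 → 2-byte form CC B6 at offsets 0–1.
U+1F962 → 4-byte form F0 9F A5 A2 at offsets 2–5.
U+A354 → 3-byte form EA 8D 94 at offsets 6–8.
U+22E7 → 3-byte form E2 8B A7 at offsets 9–11.
Offset 9 falls in char 4's range; it's byte 1 of E2 8B A7 = 0xE2.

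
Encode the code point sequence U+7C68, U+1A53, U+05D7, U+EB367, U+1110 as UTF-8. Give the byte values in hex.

U+7C68: 3-byte form → E7 B1 A8.
U+1A53: 3-byte form → E1 A9 93.
U+05D7: 2-byte form → D7 97.
U+EB367: 4-byte form → F3 AB 8D A7.
U+1110: 3-byte form → E1 84 90.
Concatenated (15 bytes): E7 B1 A8 E1 A9 93 D7 97 F3 AB 8D A7 E1 84 90.

E7 B1 A8 E1 A9 93 D7 97 F3 AB 8D A7 E1 84 90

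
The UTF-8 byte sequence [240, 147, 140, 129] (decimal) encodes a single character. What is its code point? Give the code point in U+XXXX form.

Leading byte 0xF0 = 11110000 matches 11110xxx → 4-byte sequence.
Byte 1: 0xF0 = 11110000, payload 000 (3 bits).
Byte 2: 0x93 = 10010011 (10xxxxxx ✓), payload 010011.
Byte 3: 0x8C = 10001100 (10xxxxxx ✓), payload 001100.
Byte 4: 0x81 = 10000001 (10xxxxxx ✓), payload 000001.
Concatenate: 000010011001100000001 = 0x13301 (21 bits → U+13301).

U+13301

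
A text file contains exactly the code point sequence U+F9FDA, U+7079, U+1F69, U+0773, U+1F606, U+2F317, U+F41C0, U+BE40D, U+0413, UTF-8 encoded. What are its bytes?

U+F9FDA: 4-byte form → F3 B9 BF 9A.
U+7079: 3-byte form → E7 81 B9.
U+1F69: 3-byte form → E1 BD A9.
U+0773: 2-byte form → DD B3.
U+1F606: 4-byte form → F0 9F 98 86.
U+2F317: 4-byte form → F0 AF 8C 97.
U+F41C0: 4-byte form → F3 B4 87 80.
U+BE40D: 4-byte form → F2 BE 90 8D.
U+0413: 2-byte form → D0 93.
Concatenated (30 bytes): F3 B9 BF 9A E7 81 B9 E1 BD A9 DD B3 F0 9F 98 86 F0 AF 8C 97 F3 B4 87 80 F2 BE 90 8D D0 93.

F3 B9 BF 9A E7 81 B9 E1 BD A9 DD B3 F0 9F 98 86 F0 AF 8C 97 F3 B4 87 80 F2 BE 90 8D D0 93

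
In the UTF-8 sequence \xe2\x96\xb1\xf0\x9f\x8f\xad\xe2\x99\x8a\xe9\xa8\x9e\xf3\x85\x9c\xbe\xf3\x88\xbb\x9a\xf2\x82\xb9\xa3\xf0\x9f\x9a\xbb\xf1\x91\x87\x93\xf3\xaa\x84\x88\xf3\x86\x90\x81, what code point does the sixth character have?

U+C8EDA

Offset 0: leading byte 0xE2 = 11100010 → 3-byte char #1 = E2 96 B1.
Offset 3: leading byte 0xF0 = 11110000 → 4-byte char #2 = F0 9F 8F AD.
Offset 7: leading byte 0xE2 = 11100010 → 3-byte char #3 = E2 99 8A.
Offset 10: leading byte 0xE9 = 11101001 → 3-byte char #4 = E9 A8 9E.
Offset 13: leading byte 0xF3 = 11110011 → 4-byte char #5 = F3 85 9C BE.
Offset 17: leading byte 0xF3 = 11110011 → 4-byte char #6 = F3 88 BB 9A.
Leading byte 0xF3 = 11110011 matches 11110xxx → 4-byte sequence.
Byte 1: 0xF3 = 11110011, payload 011 (3 bits).
Byte 2: 0x88 = 10001000 (10xxxxxx ✓), payload 001000.
Byte 3: 0xBB = 10111011 (10xxxxxx ✓), payload 111011.
Byte 4: 0x9A = 10011010 (10xxxxxx ✓), payload 011010.
Concatenate: 011001000111011011010 = 0xC8EDA (21 bits → U+C8EDA).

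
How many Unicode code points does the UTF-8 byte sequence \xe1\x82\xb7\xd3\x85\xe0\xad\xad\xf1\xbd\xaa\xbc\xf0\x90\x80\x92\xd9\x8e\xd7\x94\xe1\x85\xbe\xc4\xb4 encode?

9

Byte at offset 0: 0xE1 = 11100001 → 3-byte char (#1). Advance 3.
Byte at offset 3: 0xD3 = 11010011 → 2-byte char (#2). Advance 2.
Byte at offset 5: 0xE0 = 11100000 → 3-byte char (#3). Advance 3.
Byte at offset 8: 0xF1 = 11110001 → 4-byte char (#4). Advance 4.
Byte at offset 12: 0xF0 = 11110000 → 4-byte char (#5). Advance 4.
Byte at offset 16: 0xD9 = 11011001 → 2-byte char (#6). Advance 2.
Byte at offset 18: 0xD7 = 11010111 → 2-byte char (#7). Advance 2.
Byte at offset 20: 0xE1 = 11100001 → 3-byte char (#8). Advance 3.
Byte at offset 23: 0xC4 = 11000100 → 2-byte char (#9). Advance 2.
Reached end at offset 25 after 9 code points.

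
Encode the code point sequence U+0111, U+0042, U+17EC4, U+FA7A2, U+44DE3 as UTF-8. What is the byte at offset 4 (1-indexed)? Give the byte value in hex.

1-indexed offset 4 is 0-indexed offset 3.
U+0111 → 2-byte form C4 91 at offsets 0–1.
U+0042 → 1-byte form 42 at offsets 2–2.
U+17EC4 → 4-byte form F0 97 BB 84 at offsets 3–6.
Offset 3 falls in char 3's range; it's byte 1 of F0 97 BB 84 = 0xF0.

0xF0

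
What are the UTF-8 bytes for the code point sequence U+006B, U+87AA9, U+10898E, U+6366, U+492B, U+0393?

U+006B: 1-byte form → 6B.
U+87AA9: 4-byte form → F2 87 AA A9.
U+10898E: 4-byte form → F4 88 A6 8E.
U+6366: 3-byte form → E6 8D A6.
U+492B: 3-byte form → E4 A4 AB.
U+0393: 2-byte form → CE 93.
Concatenated (17 bytes): 6B F2 87 AA A9 F4 88 A6 8E E6 8D A6 E4 A4 AB CE 93.

6B F2 87 AA A9 F4 88 A6 8E E6 8D A6 E4 A4 AB CE 93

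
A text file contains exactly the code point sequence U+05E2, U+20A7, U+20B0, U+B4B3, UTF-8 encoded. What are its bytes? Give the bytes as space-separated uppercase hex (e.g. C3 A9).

D7 A2 E2 82 A7 E2 82 B0 EB 92 B3

U+05E2: 2-byte form → D7 A2.
U+20A7: 3-byte form → E2 82 A7.
U+20B0: 3-byte form → E2 82 B0.
U+B4B3: 3-byte form → EB 92 B3.
Concatenated (11 bytes): D7 A2 E2 82 A7 E2 82 B0 EB 92 B3.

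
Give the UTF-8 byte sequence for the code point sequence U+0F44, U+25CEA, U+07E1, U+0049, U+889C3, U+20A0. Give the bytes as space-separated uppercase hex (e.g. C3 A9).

E0 BD 84 F0 A5 B3 AA DF A1 49 F2 88 A7 83 E2 82 A0

U+0F44: 3-byte form → E0 BD 84.
U+25CEA: 4-byte form → F0 A5 B3 AA.
U+07E1: 2-byte form → DF A1.
U+0049: 1-byte form → 49.
U+889C3: 4-byte form → F2 88 A7 83.
U+20A0: 3-byte form → E2 82 A0.
Concatenated (17 bytes): E0 BD 84 F0 A5 B3 AA DF A1 49 F2 88 A7 83 E2 82 A0.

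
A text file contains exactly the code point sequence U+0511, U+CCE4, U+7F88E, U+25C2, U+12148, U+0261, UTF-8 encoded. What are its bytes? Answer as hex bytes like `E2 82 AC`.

D4 91 EC B3 A4 F1 BF A2 8E E2 97 82 F0 92 85 88 C9 A1

U+0511: 2-byte form → D4 91.
U+CCE4: 3-byte form → EC B3 A4.
U+7F88E: 4-byte form → F1 BF A2 8E.
U+25C2: 3-byte form → E2 97 82.
U+12148: 4-byte form → F0 92 85 88.
U+0261: 2-byte form → C9 A1.
Concatenated (18 bytes): D4 91 EC B3 A4 F1 BF A2 8E E2 97 82 F0 92 85 88 C9 A1.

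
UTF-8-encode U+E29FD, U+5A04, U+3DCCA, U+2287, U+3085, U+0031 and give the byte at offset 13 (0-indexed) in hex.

0x87

U+E29FD → 4-byte form F3 A2 A7 BD at offsets 0–3.
U+5A04 → 3-byte form E5 A8 84 at offsets 4–6.
U+3DCCA → 4-byte form F0 BD B3 8A at offsets 7–10.
U+2287 → 3-byte form E2 8A 87 at offsets 11–13.
Offset 13 falls in char 4's range; it's byte 3 of E2 8A 87 = 0x87.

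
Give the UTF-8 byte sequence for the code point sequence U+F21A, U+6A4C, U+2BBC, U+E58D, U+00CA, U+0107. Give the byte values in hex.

U+F21A: 3-byte form → EF 88 9A.
U+6A4C: 3-byte form → E6 A9 8C.
U+2BBC: 3-byte form → E2 AE BC.
U+E58D: 3-byte form → EE 96 8D.
U+00CA: 2-byte form → C3 8A.
U+0107: 2-byte form → C4 87.
Concatenated (16 bytes): EF 88 9A E6 A9 8C E2 AE BC EE 96 8D C3 8A C4 87.

EF 88 9A E6 A9 8C E2 AE BC EE 96 8D C3 8A C4 87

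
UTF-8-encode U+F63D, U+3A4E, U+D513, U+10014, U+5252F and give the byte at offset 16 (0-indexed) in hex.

0xAF

U+F63D → 3-byte form EF 98 BD at offsets 0–2.
U+3A4E → 3-byte form E3 A9 8E at offsets 3–5.
U+D513 → 3-byte form ED 94 93 at offsets 6–8.
U+10014 → 4-byte form F0 90 80 94 at offsets 9–12.
U+5252F → 4-byte form F1 92 94 AF at offsets 13–16.
Offset 16 falls in char 5's range; it's byte 4 of F1 92 94 AF = 0xAF.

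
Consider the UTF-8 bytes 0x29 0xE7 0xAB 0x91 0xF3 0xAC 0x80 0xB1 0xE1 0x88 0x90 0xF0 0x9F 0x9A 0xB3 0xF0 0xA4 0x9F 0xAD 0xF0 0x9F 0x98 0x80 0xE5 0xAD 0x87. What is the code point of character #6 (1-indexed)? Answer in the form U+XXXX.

U+247ED

Offset 0: leading byte 0x29 = 00101001 → 1-byte char #1 = 29.
Offset 1: leading byte 0xE7 = 11100111 → 3-byte char #2 = E7 AB 91.
Offset 4: leading byte 0xF3 = 11110011 → 4-byte char #3 = F3 AC 80 B1.
Offset 8: leading byte 0xE1 = 11100001 → 3-byte char #4 = E1 88 90.
Offset 11: leading byte 0xF0 = 11110000 → 4-byte char #5 = F0 9F 9A B3.
Offset 15: leading byte 0xF0 = 11110000 → 4-byte char #6 = F0 A4 9F AD.
Leading byte 0xF0 = 11110000 matches 11110xxx → 4-byte sequence.
Byte 1: 0xF0 = 11110000, payload 000 (3 bits).
Byte 2: 0xA4 = 10100100 (10xxxxxx ✓), payload 100100.
Byte 3: 0x9F = 10011111 (10xxxxxx ✓), payload 011111.
Byte 4: 0xAD = 10101101 (10xxxxxx ✓), payload 101101.
Concatenate: 000100100011111101101 = 0x247ED (21 bits → U+247ED).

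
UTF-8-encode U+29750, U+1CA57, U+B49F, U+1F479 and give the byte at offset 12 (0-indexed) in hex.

U+29750 → 4-byte form F0 A9 9D 90 at offsets 0–3.
U+1CA57 → 4-byte form F0 9C A9 97 at offsets 4–7.
U+B49F → 3-byte form EB 92 9F at offsets 8–10.
U+1F479 → 4-byte form F0 9F 91 B9 at offsets 11–14.
Offset 12 falls in char 4's range; it's byte 2 of F0 9F 91 B9 = 0x9F.

0x9F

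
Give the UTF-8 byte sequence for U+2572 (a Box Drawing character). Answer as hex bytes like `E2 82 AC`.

E2 95 B2

U+2572 = 0x2572 = 9586 decimal. In range U+0800–U+FFFF → 3-byte form: 1110xxxx 10xxxxxx 10xxxxxx.
Binary (16 bits): 0010010101110010.
Split 4+6+6: 0010 | 010101 | 110010.
Byte 1: 11100010 = 0xE2.
Byte 2: 10010101 = 0x95.
Byte 3: 10110010 = 0xB2.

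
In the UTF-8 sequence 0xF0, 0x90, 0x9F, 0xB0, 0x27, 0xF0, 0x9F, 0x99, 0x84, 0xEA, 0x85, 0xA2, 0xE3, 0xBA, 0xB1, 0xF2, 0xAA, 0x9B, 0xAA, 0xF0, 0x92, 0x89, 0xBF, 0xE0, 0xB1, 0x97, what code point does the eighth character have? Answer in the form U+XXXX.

U+0C57

Offset 0: leading byte 0xF0 = 11110000 → 4-byte char #1 = F0 90 9F B0.
Offset 4: leading byte 0x27 = 00100111 → 1-byte char #2 = 27.
Offset 5: leading byte 0xF0 = 11110000 → 4-byte char #3 = F0 9F 99 84.
Offset 9: leading byte 0xEA = 11101010 → 3-byte char #4 = EA 85 A2.
Offset 12: leading byte 0xE3 = 11100011 → 3-byte char #5 = E3 BA B1.
Offset 15: leading byte 0xF2 = 11110010 → 4-byte char #6 = F2 AA 9B AA.
Offset 19: leading byte 0xF0 = 11110000 → 4-byte char #7 = F0 92 89 BF.
Offset 23: leading byte 0xE0 = 11100000 → 3-byte char #8 = E0 B1 97.
Leading byte 0xE0 = 11100000 matches 1110xxxx → 3-byte sequence.
Byte 1: 0xE0 = 11100000, payload 0000 (4 bits).
Byte 2: 0xB1 = 10110001 (10xxxxxx ✓), payload 110001.
Byte 3: 0x97 = 10010111 (10xxxxxx ✓), payload 010111.
Concatenate: 0000110001010111 = 0xC57 (16 bits → U+0C57).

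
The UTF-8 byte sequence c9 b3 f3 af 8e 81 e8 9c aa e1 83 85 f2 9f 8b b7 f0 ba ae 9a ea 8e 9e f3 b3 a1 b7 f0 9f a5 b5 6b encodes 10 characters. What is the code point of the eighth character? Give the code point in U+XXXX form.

Offset 0: leading byte 0xC9 = 11001001 → 2-byte char #1 = C9 B3.
Offset 2: leading byte 0xF3 = 11110011 → 4-byte char #2 = F3 AF 8E 81.
Offset 6: leading byte 0xE8 = 11101000 → 3-byte char #3 = E8 9C AA.
Offset 9: leading byte 0xE1 = 11100001 → 3-byte char #4 = E1 83 85.
Offset 12: leading byte 0xF2 = 11110010 → 4-byte char #5 = F2 9F 8B B7.
Offset 16: leading byte 0xF0 = 11110000 → 4-byte char #6 = F0 BA AE 9A.
Offset 20: leading byte 0xEA = 11101010 → 3-byte char #7 = EA 8E 9E.
Offset 23: leading byte 0xF3 = 11110011 → 4-byte char #8 = F3 B3 A1 B7.
Leading byte 0xF3 = 11110011 matches 11110xxx → 4-byte sequence.
Byte 1: 0xF3 = 11110011, payload 011 (3 bits).
Byte 2: 0xB3 = 10110011 (10xxxxxx ✓), payload 110011.
Byte 3: 0xA1 = 10100001 (10xxxxxx ✓), payload 100001.
Byte 4: 0xB7 = 10110111 (10xxxxxx ✓), payload 110111.
Concatenate: 011110011100001110111 = 0xF3877 (21 bits → U+F3877).

U+F3877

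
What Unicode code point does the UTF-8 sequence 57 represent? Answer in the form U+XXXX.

U+0057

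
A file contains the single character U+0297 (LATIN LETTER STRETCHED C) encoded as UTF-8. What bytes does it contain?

CA 97

U+0297 = 0x297 = 663 decimal. In range U+0080–U+07FF → 2-byte form: 110xxxxx 10xxxxxx.
Binary (11 bits): 01010010111.
Split 5+6: 01010 | 010111.
Byte 1: 11001010 = 0xCA.
Byte 2: 10010111 = 0x97.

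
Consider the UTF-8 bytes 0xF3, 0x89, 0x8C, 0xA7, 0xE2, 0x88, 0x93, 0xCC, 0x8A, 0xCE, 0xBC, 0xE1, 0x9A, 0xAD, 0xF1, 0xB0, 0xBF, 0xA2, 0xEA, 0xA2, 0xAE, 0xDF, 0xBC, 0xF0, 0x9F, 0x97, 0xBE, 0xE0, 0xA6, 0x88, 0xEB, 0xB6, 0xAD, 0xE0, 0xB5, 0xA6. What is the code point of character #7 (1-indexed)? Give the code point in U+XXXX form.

U+A8AE

Offset 0: leading byte 0xF3 = 11110011 → 4-byte char #1 = F3 89 8C A7.
Offset 4: leading byte 0xE2 = 11100010 → 3-byte char #2 = E2 88 93.
Offset 7: leading byte 0xCC = 11001100 → 2-byte char #3 = CC 8A.
Offset 9: leading byte 0xCE = 11001110 → 2-byte char #4 = CE BC.
Offset 11: leading byte 0xE1 = 11100001 → 3-byte char #5 = E1 9A AD.
Offset 14: leading byte 0xF1 = 11110001 → 4-byte char #6 = F1 B0 BF A2.
Offset 18: leading byte 0xEA = 11101010 → 3-byte char #7 = EA A2 AE.
Leading byte 0xEA = 11101010 matches 1110xxxx → 3-byte sequence.
Byte 1: 0xEA = 11101010, payload 1010 (4 bits).
Byte 2: 0xA2 = 10100010 (10xxxxxx ✓), payload 100010.
Byte 3: 0xAE = 10101110 (10xxxxxx ✓), payload 101110.
Concatenate: 1010100010101110 = 0xA8AE (16 bits → U+A8AE).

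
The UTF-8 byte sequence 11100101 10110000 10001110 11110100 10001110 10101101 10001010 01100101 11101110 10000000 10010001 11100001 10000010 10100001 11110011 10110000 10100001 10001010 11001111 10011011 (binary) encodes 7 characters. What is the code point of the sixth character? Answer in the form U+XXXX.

Offset 0: leading byte 0xE5 = 11100101 → 3-byte char #1 = E5 B0 8E.
Offset 3: leading byte 0xF4 = 11110100 → 4-byte char #2 = F4 8E AD 8A.
Offset 7: leading byte 0x65 = 01100101 → 1-byte char #3 = 65.
Offset 8: leading byte 0xEE = 11101110 → 3-byte char #4 = EE 80 91.
Offset 11: leading byte 0xE1 = 11100001 → 3-byte char #5 = E1 82 A1.
Offset 14: leading byte 0xF3 = 11110011 → 4-byte char #6 = F3 B0 A1 8A.
Leading byte 0xF3 = 11110011 matches 11110xxx → 4-byte sequence.
Byte 1: 0xF3 = 11110011, payload 011 (3 bits).
Byte 2: 0xB0 = 10110000 (10xxxxxx ✓), payload 110000.
Byte 3: 0xA1 = 10100001 (10xxxxxx ✓), payload 100001.
Byte 4: 0x8A = 10001010 (10xxxxxx ✓), payload 001010.
Concatenate: 011110000100001001010 = 0xF084A (21 bits → U+F084A).

U+F084A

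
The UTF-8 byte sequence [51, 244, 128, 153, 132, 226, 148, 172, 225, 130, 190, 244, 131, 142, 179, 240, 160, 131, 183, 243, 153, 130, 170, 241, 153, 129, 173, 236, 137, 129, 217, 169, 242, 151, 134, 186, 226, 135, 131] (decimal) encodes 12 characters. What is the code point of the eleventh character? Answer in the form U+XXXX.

U+971BA

Offset 0: leading byte 0x33 = 00110011 → 1-byte char #1 = 33.
Offset 1: leading byte 0xF4 = 11110100 → 4-byte char #2 = F4 80 99 84.
Offset 5: leading byte 0xE2 = 11100010 → 3-byte char #3 = E2 94 AC.
Offset 8: leading byte 0xE1 = 11100001 → 3-byte char #4 = E1 82 BE.
Offset 11: leading byte 0xF4 = 11110100 → 4-byte char #5 = F4 83 8E B3.
Offset 15: leading byte 0xF0 = 11110000 → 4-byte char #6 = F0 A0 83 B7.
Offset 19: leading byte 0xF3 = 11110011 → 4-byte char #7 = F3 99 82 AA.
Offset 23: leading byte 0xF1 = 11110001 → 4-byte char #8 = F1 99 81 AD.
Offset 27: leading byte 0xEC = 11101100 → 3-byte char #9 = EC 89 81.
Offset 30: leading byte 0xD9 = 11011001 → 2-byte char #10 = D9 A9.
Offset 32: leading byte 0xF2 = 11110010 → 4-byte char #11 = F2 97 86 BA.
Leading byte 0xF2 = 11110010 matches 11110xxx → 4-byte sequence.
Byte 1: 0xF2 = 11110010, payload 010 (3 bits).
Byte 2: 0x97 = 10010111 (10xxxxxx ✓), payload 010111.
Byte 3: 0x86 = 10000110 (10xxxxxx ✓), payload 000110.
Byte 4: 0xBA = 10111010 (10xxxxxx ✓), payload 111010.
Concatenate: 010010111000110111010 = 0x971BA (21 bits → U+971BA).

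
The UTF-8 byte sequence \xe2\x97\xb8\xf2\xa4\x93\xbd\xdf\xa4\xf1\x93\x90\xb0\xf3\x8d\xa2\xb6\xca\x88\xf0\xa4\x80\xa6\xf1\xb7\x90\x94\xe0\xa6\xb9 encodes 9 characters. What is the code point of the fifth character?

Offset 0: leading byte 0xE2 = 11100010 → 3-byte char #1 = E2 97 B8.
Offset 3: leading byte 0xF2 = 11110010 → 4-byte char #2 = F2 A4 93 BD.
Offset 7: leading byte 0xDF = 11011111 → 2-byte char #3 = DF A4.
Offset 9: leading byte 0xF1 = 11110001 → 4-byte char #4 = F1 93 90 B0.
Offset 13: leading byte 0xF3 = 11110011 → 4-byte char #5 = F3 8D A2 B6.
Leading byte 0xF3 = 11110011 matches 11110xxx → 4-byte sequence.
Byte 1: 0xF3 = 11110011, payload 011 (3 bits).
Byte 2: 0x8D = 10001101 (10xxxxxx ✓), payload 001101.
Byte 3: 0xA2 = 10100010 (10xxxxxx ✓), payload 100010.
Byte 4: 0xB6 = 10110110 (10xxxxxx ✓), payload 110110.
Concatenate: 011001101100010110110 = 0xCD8B6 (21 bits → U+CD8B6).

U+CD8B6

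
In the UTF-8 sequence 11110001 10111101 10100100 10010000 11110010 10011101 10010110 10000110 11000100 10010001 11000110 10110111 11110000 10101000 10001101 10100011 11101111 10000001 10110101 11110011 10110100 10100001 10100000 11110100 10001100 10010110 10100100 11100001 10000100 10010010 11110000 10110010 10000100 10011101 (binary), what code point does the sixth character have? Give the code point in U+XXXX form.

U+F075

Offset 0: leading byte 0xF1 = 11110001 → 4-byte char #1 = F1 BD A4 90.
Offset 4: leading byte 0xF2 = 11110010 → 4-byte char #2 = F2 9D 96 86.
Offset 8: leading byte 0xC4 = 11000100 → 2-byte char #3 = C4 91.
Offset 10: leading byte 0xC6 = 11000110 → 2-byte char #4 = C6 B7.
Offset 12: leading byte 0xF0 = 11110000 → 4-byte char #5 = F0 A8 8D A3.
Offset 16: leading byte 0xEF = 11101111 → 3-byte char #6 = EF 81 B5.
Leading byte 0xEF = 11101111 matches 1110xxxx → 3-byte sequence.
Byte 1: 0xEF = 11101111, payload 1111 (4 bits).
Byte 2: 0x81 = 10000001 (10xxxxxx ✓), payload 000001.
Byte 3: 0xB5 = 10110101 (10xxxxxx ✓), payload 110101.
Concatenate: 1111000001110101 = 0xF075 (16 bits → U+F075).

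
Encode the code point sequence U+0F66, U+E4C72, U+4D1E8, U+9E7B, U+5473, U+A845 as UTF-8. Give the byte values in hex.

E0 BD A6 F3 A4 B1 B2 F1 8D 87 A8 E9 B9 BB E5 91 B3 EA A1 85

U+0F66: 3-byte form → E0 BD A6.
U+E4C72: 4-byte form → F3 A4 B1 B2.
U+4D1E8: 4-byte form → F1 8D 87 A8.
U+9E7B: 3-byte form → E9 B9 BB.
U+5473: 3-byte form → E5 91 B3.
U+A845: 3-byte form → EA A1 85.
Concatenated (20 bytes): E0 BD A6 F3 A4 B1 B2 F1 8D 87 A8 E9 B9 BB E5 91 B3 EA A1 85.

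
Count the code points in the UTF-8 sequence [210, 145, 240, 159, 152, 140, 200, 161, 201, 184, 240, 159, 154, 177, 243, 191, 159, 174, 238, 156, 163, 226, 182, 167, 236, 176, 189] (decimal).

Byte at offset 0: 0xD2 = 11010010 → 2-byte char (#1). Advance 2.
Byte at offset 2: 0xF0 = 11110000 → 4-byte char (#2). Advance 4.
Byte at offset 6: 0xC8 = 11001000 → 2-byte char (#3). Advance 2.
Byte at offset 8: 0xC9 = 11001001 → 2-byte char (#4). Advance 2.
Byte at offset 10: 0xF0 = 11110000 → 4-byte char (#5). Advance 4.
Byte at offset 14: 0xF3 = 11110011 → 4-byte char (#6). Advance 4.
Byte at offset 18: 0xEE = 11101110 → 3-byte char (#7). Advance 3.
Byte at offset 21: 0xE2 = 11100010 → 3-byte char (#8). Advance 3.
Byte at offset 24: 0xEC = 11101100 → 3-byte char (#9). Advance 3.
Reached end at offset 27 after 9 code points.

9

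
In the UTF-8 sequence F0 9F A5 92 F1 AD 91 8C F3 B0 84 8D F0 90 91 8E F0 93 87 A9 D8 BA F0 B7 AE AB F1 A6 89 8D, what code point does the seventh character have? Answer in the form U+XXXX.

Offset 0: leading byte 0xF0 = 11110000 → 4-byte char #1 = F0 9F A5 92.
Offset 4: leading byte 0xF1 = 11110001 → 4-byte char #2 = F1 AD 91 8C.
Offset 8: leading byte 0xF3 = 11110011 → 4-byte char #3 = F3 B0 84 8D.
Offset 12: leading byte 0xF0 = 11110000 → 4-byte char #4 = F0 90 91 8E.
Offset 16: leading byte 0xF0 = 11110000 → 4-byte char #5 = F0 93 87 A9.
Offset 20: leading byte 0xD8 = 11011000 → 2-byte char #6 = D8 BA.
Offset 22: leading byte 0xF0 = 11110000 → 4-byte char #7 = F0 B7 AE AB.
Leading byte 0xF0 = 11110000 matches 11110xxx → 4-byte sequence.
Byte 1: 0xF0 = 11110000, payload 000 (3 bits).
Byte 2: 0xB7 = 10110111 (10xxxxxx ✓), payload 110111.
Byte 3: 0xAE = 10101110 (10xxxxxx ✓), payload 101110.
Byte 4: 0xAB = 10101011 (10xxxxxx ✓), payload 101011.
Concatenate: 000110111101110101011 = 0x37BAB (21 bits → U+37BAB).

U+37BAB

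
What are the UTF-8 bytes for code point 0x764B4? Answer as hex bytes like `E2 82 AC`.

U+764B4 = 0x764B4 = 484532 decimal. In range U+10000–U+10FFFF → 4-byte form: 11110xxx 10xxxxxx 10xxxxxx 10xxxxxx.
Binary (21 bits): 001110110010010110100.
Split 3+6+6+6: 001 | 110110 | 010010 | 110100.
Byte 1: 11110001 = 0xF1.
Byte 2: 10110110 = 0xB6.
Byte 3: 10010010 = 0x92.
Byte 4: 10110100 = 0xB4.

F1 B6 92 B4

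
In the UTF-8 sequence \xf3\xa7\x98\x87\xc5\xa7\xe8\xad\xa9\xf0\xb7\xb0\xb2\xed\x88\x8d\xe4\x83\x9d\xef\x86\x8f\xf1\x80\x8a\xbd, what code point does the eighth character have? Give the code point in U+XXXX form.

U+402BD

Offset 0: leading byte 0xF3 = 11110011 → 4-byte char #1 = F3 A7 98 87.
Offset 4: leading byte 0xC5 = 11000101 → 2-byte char #2 = C5 A7.
Offset 6: leading byte 0xE8 = 11101000 → 3-byte char #3 = E8 AD A9.
Offset 9: leading byte 0xF0 = 11110000 → 4-byte char #4 = F0 B7 B0 B2.
Offset 13: leading byte 0xED = 11101101 → 3-byte char #5 = ED 88 8D.
Offset 16: leading byte 0xE4 = 11100100 → 3-byte char #6 = E4 83 9D.
Offset 19: leading byte 0xEF = 11101111 → 3-byte char #7 = EF 86 8F.
Offset 22: leading byte 0xF1 = 11110001 → 4-byte char #8 = F1 80 8A BD.
Leading byte 0xF1 = 11110001 matches 11110xxx → 4-byte sequence.
Byte 1: 0xF1 = 11110001, payload 001 (3 bits).
Byte 2: 0x80 = 10000000 (10xxxxxx ✓), payload 000000.
Byte 3: 0x8A = 10001010 (10xxxxxx ✓), payload 001010.
Byte 4: 0xBD = 10111101 (10xxxxxx ✓), payload 111101.
Concatenate: 001000000001010111101 = 0x402BD (21 bits → U+402BD).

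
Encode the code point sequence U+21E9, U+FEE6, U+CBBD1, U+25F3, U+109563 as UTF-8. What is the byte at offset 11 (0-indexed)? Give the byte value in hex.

0x97

U+21E9 → 3-byte form E2 87 A9 at offsets 0–2.
U+FEE6 → 3-byte form EF BB A6 at offsets 3–5.
U+CBBD1 → 4-byte form F3 8B AF 91 at offsets 6–9.
U+25F3 → 3-byte form E2 97 B3 at offsets 10–12.
Offset 11 falls in char 4's range; it's byte 2 of E2 97 B3 = 0x97.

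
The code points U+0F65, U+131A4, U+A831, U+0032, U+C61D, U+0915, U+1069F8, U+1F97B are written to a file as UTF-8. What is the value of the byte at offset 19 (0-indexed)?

U+0F65 → 3-byte form E0 BD A5 at offsets 0–2.
U+131A4 → 4-byte form F0 93 86 A4 at offsets 3–6.
U+A831 → 3-byte form EA A0 B1 at offsets 7–9.
U+0032 → 1-byte form 32 at offsets 10–10.
U+C61D → 3-byte form EC 98 9D at offsets 11–13.
U+0915 → 3-byte form E0 A4 95 at offsets 14–16.
U+1069F8 → 4-byte form F4 86 A7 B8 at offsets 17–20.
Offset 19 falls in char 7's range; it's byte 3 of F4 86 A7 B8 = 0xA7.

0xA7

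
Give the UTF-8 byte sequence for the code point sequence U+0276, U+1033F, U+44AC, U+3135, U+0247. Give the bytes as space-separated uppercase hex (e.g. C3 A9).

U+0276: 2-byte form → C9 B6.
U+1033F: 4-byte form → F0 90 8C BF.
U+44AC: 3-byte form → E4 92 AC.
U+3135: 3-byte form → E3 84 B5.
U+0247: 2-byte form → C9 87.
Concatenated (14 bytes): C9 B6 F0 90 8C BF E4 92 AC E3 84 B5 C9 87.

C9 B6 F0 90 8C BF E4 92 AC E3 84 B5 C9 87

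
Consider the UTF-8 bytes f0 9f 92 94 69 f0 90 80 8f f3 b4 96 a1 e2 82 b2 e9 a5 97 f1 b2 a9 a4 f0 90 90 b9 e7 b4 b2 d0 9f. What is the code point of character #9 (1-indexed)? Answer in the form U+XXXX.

U+7D32

Offset 0: leading byte 0xF0 = 11110000 → 4-byte char #1 = F0 9F 92 94.
Offset 4: leading byte 0x69 = 01101001 → 1-byte char #2 = 69.
Offset 5: leading byte 0xF0 = 11110000 → 4-byte char #3 = F0 90 80 8F.
Offset 9: leading byte 0xF3 = 11110011 → 4-byte char #4 = F3 B4 96 A1.
Offset 13: leading byte 0xE2 = 11100010 → 3-byte char #5 = E2 82 B2.
Offset 16: leading byte 0xE9 = 11101001 → 3-byte char #6 = E9 A5 97.
Offset 19: leading byte 0xF1 = 11110001 → 4-byte char #7 = F1 B2 A9 A4.
Offset 23: leading byte 0xF0 = 11110000 → 4-byte char #8 = F0 90 90 B9.
Offset 27: leading byte 0xE7 = 11100111 → 3-byte char #9 = E7 B4 B2.
Leading byte 0xE7 = 11100111 matches 1110xxxx → 3-byte sequence.
Byte 1: 0xE7 = 11100111, payload 0111 (4 bits).
Byte 2: 0xB4 = 10110100 (10xxxxxx ✓), payload 110100.
Byte 3: 0xB2 = 10110010 (10xxxxxx ✓), payload 110010.
Concatenate: 0111110100110010 = 0x7D32 (16 bits → U+7D32).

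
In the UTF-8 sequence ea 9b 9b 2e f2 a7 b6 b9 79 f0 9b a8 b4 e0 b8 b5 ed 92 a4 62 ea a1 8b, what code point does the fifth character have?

U+1BA34

Offset 0: leading byte 0xEA = 11101010 → 3-byte char #1 = EA 9B 9B.
Offset 3: leading byte 0x2E = 00101110 → 1-byte char #2 = 2E.
Offset 4: leading byte 0xF2 = 11110010 → 4-byte char #3 = F2 A7 B6 B9.
Offset 8: leading byte 0x79 = 01111001 → 1-byte char #4 = 79.
Offset 9: leading byte 0xF0 = 11110000 → 4-byte char #5 = F0 9B A8 B4.
Leading byte 0xF0 = 11110000 matches 11110xxx → 4-byte sequence.
Byte 1: 0xF0 = 11110000, payload 000 (3 bits).
Byte 2: 0x9B = 10011011 (10xxxxxx ✓), payload 011011.
Byte 3: 0xA8 = 10101000 (10xxxxxx ✓), payload 101000.
Byte 4: 0xB4 = 10110100 (10xxxxxx ✓), payload 110100.
Concatenate: 000011011101000110100 = 0x1BA34 (21 bits → U+1BA34).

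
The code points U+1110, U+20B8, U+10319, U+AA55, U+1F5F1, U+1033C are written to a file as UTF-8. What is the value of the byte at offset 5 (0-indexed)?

U+1110 → 3-byte form E1 84 90 at offsets 0–2.
U+20B8 → 3-byte form E2 82 B8 at offsets 3–5.
Offset 5 falls in char 2's range; it's byte 3 of E2 82 B8 = 0xB8.

0xB8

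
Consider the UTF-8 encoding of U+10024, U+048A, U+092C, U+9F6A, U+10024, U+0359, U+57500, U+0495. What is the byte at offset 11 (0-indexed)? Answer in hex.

0xAA

U+10024 → 4-byte form F0 90 80 A4 at offsets 0–3.
U+048A → 2-byte form D2 8A at offsets 4–5.
U+092C → 3-byte form E0 A4 AC at offsets 6–8.
U+9F6A → 3-byte form E9 BD AA at offsets 9–11.
Offset 11 falls in char 4's range; it's byte 3 of E9 BD AA = 0xAA.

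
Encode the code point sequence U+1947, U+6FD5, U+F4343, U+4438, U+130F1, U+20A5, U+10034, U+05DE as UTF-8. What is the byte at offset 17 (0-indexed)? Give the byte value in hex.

0xE2

U+1947 → 3-byte form E1 A5 87 at offsets 0–2.
U+6FD5 → 3-byte form E6 BF 95 at offsets 3–5.
U+F4343 → 4-byte form F3 B4 8D 83 at offsets 6–9.
U+4438 → 3-byte form E4 90 B8 at offsets 10–12.
U+130F1 → 4-byte form F0 93 83 B1 at offsets 13–16.
U+20A5 → 3-byte form E2 82 A5 at offsets 17–19.
Offset 17 falls in char 6's range; it's byte 1 of E2 82 A5 = 0xE2.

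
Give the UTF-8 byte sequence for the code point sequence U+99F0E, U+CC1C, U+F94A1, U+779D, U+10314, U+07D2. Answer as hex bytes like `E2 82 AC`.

U+99F0E: 4-byte form → F2 99 BC 8E.
U+CC1C: 3-byte form → EC B0 9C.
U+F94A1: 4-byte form → F3 B9 92 A1.
U+779D: 3-byte form → E7 9E 9D.
U+10314: 4-byte form → F0 90 8C 94.
U+07D2: 2-byte form → DF 92.
Concatenated (20 bytes): F2 99 BC 8E EC B0 9C F3 B9 92 A1 E7 9E 9D F0 90 8C 94 DF 92.

F2 99 BC 8E EC B0 9C F3 B9 92 A1 E7 9E 9D F0 90 8C 94 DF 92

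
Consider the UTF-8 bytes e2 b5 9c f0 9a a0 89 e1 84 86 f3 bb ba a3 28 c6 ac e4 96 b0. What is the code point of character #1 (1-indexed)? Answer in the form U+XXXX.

Offset 0: leading byte 0xE2 = 11100010 → 3-byte char #1 = E2 B5 9C.
Leading byte 0xE2 = 11100010 matches 1110xxxx → 3-byte sequence.
Byte 1: 0xE2 = 11100010, payload 0010 (4 bits).
Byte 2: 0xB5 = 10110101 (10xxxxxx ✓), payload 110101.
Byte 3: 0x9C = 10011100 (10xxxxxx ✓), payload 011100.
Concatenate: 0010110101011100 = 0x2D5C (16 bits → U+2D5C).

U+2D5C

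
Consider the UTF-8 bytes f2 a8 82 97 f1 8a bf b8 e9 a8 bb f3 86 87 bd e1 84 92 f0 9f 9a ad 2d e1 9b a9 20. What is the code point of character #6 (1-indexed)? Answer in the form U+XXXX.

Offset 0: leading byte 0xF2 = 11110010 → 4-byte char #1 = F2 A8 82 97.
Offset 4: leading byte 0xF1 = 11110001 → 4-byte char #2 = F1 8A BF B8.
Offset 8: leading byte 0xE9 = 11101001 → 3-byte char #3 = E9 A8 BB.
Offset 11: leading byte 0xF3 = 11110011 → 4-byte char #4 = F3 86 87 BD.
Offset 15: leading byte 0xE1 = 11100001 → 3-byte char #5 = E1 84 92.
Offset 18: leading byte 0xF0 = 11110000 → 4-byte char #6 = F0 9F 9A AD.
Leading byte 0xF0 = 11110000 matches 11110xxx → 4-byte sequence.
Byte 1: 0xF0 = 11110000, payload 000 (3 bits).
Byte 2: 0x9F = 10011111 (10xxxxxx ✓), payload 011111.
Byte 3: 0x9A = 10011010 (10xxxxxx ✓), payload 011010.
Byte 4: 0xAD = 10101101 (10xxxxxx ✓), payload 101101.
Concatenate: 000011111011010101101 = 0x1F6AD (21 bits → U+1F6AD).

U+1F6AD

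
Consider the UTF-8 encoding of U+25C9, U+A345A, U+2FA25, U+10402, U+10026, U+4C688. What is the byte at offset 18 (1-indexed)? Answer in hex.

1-indexed offset 18 is 0-indexed offset 17.
U+25C9 → 3-byte form E2 97 89 at offsets 0–2.
U+A345A → 4-byte form F2 A3 91 9A at offsets 3–6.
U+2FA25 → 4-byte form F0 AF A8 A5 at offsets 7–10.
U+10402 → 4-byte form F0 90 90 82 at offsets 11–14.
U+10026 → 4-byte form F0 90 80 A6 at offsets 15–18.
Offset 17 falls in char 5's range; it's byte 3 of F0 90 80 A6 = 0x80.

0x80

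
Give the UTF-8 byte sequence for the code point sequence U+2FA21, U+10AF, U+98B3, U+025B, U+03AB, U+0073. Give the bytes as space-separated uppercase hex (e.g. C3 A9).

F0 AF A8 A1 E1 82 AF E9 A2 B3 C9 9B CE AB 73

U+2FA21: 4-byte form → F0 AF A8 A1.
U+10AF: 3-byte form → E1 82 AF.
U+98B3: 3-byte form → E9 A2 B3.
U+025B: 2-byte form → C9 9B.
U+03AB: 2-byte form → CE AB.
U+0073: 1-byte form → 73.
Concatenated (15 bytes): F0 AF A8 A1 E1 82 AF E9 A2 B3 C9 9B CE AB 73.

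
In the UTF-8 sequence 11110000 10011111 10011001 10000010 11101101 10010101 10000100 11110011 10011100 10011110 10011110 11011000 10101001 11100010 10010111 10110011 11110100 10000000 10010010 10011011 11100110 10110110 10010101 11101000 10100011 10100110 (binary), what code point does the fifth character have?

U+25F3

Offset 0: leading byte 0xF0 = 11110000 → 4-byte char #1 = F0 9F 99 82.
Offset 4: leading byte 0xED = 11101101 → 3-byte char #2 = ED 95 84.
Offset 7: leading byte 0xF3 = 11110011 → 4-byte char #3 = F3 9C 9E 9E.
Offset 11: leading byte 0xD8 = 11011000 → 2-byte char #4 = D8 A9.
Offset 13: leading byte 0xE2 = 11100010 → 3-byte char #5 = E2 97 B3.
Leading byte 0xE2 = 11100010 matches 1110xxxx → 3-byte sequence.
Byte 1: 0xE2 = 11100010, payload 0010 (4 bits).
Byte 2: 0x97 = 10010111 (10xxxxxx ✓), payload 010111.
Byte 3: 0xB3 = 10110011 (10xxxxxx ✓), payload 110011.
Concatenate: 0010010111110011 = 0x25F3 (16 bits → U+25F3).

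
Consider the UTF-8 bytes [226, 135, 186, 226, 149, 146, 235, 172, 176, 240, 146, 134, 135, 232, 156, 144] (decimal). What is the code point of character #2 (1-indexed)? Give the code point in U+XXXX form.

U+2552

Offset 0: leading byte 0xE2 = 11100010 → 3-byte char #1 = E2 87 BA.
Offset 3: leading byte 0xE2 = 11100010 → 3-byte char #2 = E2 95 92.
Leading byte 0xE2 = 11100010 matches 1110xxxx → 3-byte sequence.
Byte 1: 0xE2 = 11100010, payload 0010 (4 bits).
Byte 2: 0x95 = 10010101 (10xxxxxx ✓), payload 010101.
Byte 3: 0x92 = 10010010 (10xxxxxx ✓), payload 010010.
Concatenate: 0010010101010010 = 0x2552 (16 bits → U+2552).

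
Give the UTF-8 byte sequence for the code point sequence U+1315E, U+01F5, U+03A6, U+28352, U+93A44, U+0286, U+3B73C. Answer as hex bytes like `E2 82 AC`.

U+1315E: 4-byte form → F0 93 85 9E.
U+01F5: 2-byte form → C7 B5.
U+03A6: 2-byte form → CE A6.
U+28352: 4-byte form → F0 A8 8D 92.
U+93A44: 4-byte form → F2 93 A9 84.
U+0286: 2-byte form → CA 86.
U+3B73C: 4-byte form → F0 BB 9C BC.
Concatenated (22 bytes): F0 93 85 9E C7 B5 CE A6 F0 A8 8D 92 F2 93 A9 84 CA 86 F0 BB 9C BC.

F0 93 85 9E C7 B5 CE A6 F0 A8 8D 92 F2 93 A9 84 CA 86 F0 BB 9C BC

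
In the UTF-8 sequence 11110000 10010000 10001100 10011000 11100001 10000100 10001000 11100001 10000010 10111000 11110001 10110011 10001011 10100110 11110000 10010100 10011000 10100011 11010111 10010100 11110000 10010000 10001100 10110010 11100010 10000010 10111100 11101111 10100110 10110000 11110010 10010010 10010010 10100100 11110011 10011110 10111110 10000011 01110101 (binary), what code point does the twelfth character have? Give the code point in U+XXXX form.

U+0075

Offset 0: leading byte 0xF0 = 11110000 → 4-byte char #1 = F0 90 8C 98.
Offset 4: leading byte 0xE1 = 11100001 → 3-byte char #2 = E1 84 88.
Offset 7: leading byte 0xE1 = 11100001 → 3-byte char #3 = E1 82 B8.
Offset 10: leading byte 0xF1 = 11110001 → 4-byte char #4 = F1 B3 8B A6.
Offset 14: leading byte 0xF0 = 11110000 → 4-byte char #5 = F0 94 98 A3.
Offset 18: leading byte 0xD7 = 11010111 → 2-byte char #6 = D7 94.
Offset 20: leading byte 0xF0 = 11110000 → 4-byte char #7 = F0 90 8C B2.
Offset 24: leading byte 0xE2 = 11100010 → 3-byte char #8 = E2 82 BC.
Offset 27: leading byte 0xEF = 11101111 → 3-byte char #9 = EF A6 B0.
Offset 30: leading byte 0xF2 = 11110010 → 4-byte char #10 = F2 92 92 A4.
Offset 34: leading byte 0xF3 = 11110011 → 4-byte char #11 = F3 9E BE 83.
Offset 38: leading byte 0x75 = 01110101 → 1-byte char #12 = 75.
Leading byte 0x75 = 01110101 matches 0xxxxxxx → 1-byte sequence.
Byte 1: 0x75 = 01110101, payload 1110101 (7 bits).
Concatenate: 1110101 = 0x75 (7 bits → U+0075).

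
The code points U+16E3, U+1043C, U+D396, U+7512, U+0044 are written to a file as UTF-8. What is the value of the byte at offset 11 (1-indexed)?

0xE7

1-indexed offset 11 is 0-indexed offset 10.
U+16E3 → 3-byte form E1 9B A3 at offsets 0–2.
U+1043C → 4-byte form F0 90 90 BC at offsets 3–6.
U+D396 → 3-byte form ED 8E 96 at offsets 7–9.
U+7512 → 3-byte form E7 94 92 at offsets 10–12.
Offset 10 falls in char 4's range; it's byte 1 of E7 94 92 = 0xE7.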